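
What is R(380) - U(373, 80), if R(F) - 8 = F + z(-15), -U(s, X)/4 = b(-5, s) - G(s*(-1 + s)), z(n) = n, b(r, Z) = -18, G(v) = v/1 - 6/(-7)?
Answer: -3883085/7 ≈ -5.5473e+5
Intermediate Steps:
G(v) = 6/7 + v (G(v) = v*1 - 6*(-1/7) = v + 6/7 = 6/7 + v)
U(s, X) = 528/7 + 4*s*(-1 + s) (U(s, X) = -4*(-18 - (6/7 + s*(-1 + s))) = -4*(-18 + (-6/7 - s*(-1 + s))) = -4*(-132/7 - s*(-1 + s)) = 528/7 + 4*s*(-1 + s))
R(F) = -7 + F (R(F) = 8 + (F - 15) = 8 + (-15 + F) = -7 + F)
R(380) - U(373, 80) = (-7 + 380) - (528/7 + 4*373*(-1 + 373)) = 373 - (528/7 + 4*373*372) = 373 - (528/7 + 555024) = 373 - 1*3885696/7 = 373 - 3885696/7 = -3883085/7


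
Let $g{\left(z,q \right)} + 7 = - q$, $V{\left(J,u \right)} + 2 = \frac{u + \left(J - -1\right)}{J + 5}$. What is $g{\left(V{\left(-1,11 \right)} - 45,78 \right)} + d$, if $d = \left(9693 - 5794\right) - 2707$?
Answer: $1107$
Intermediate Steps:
$V{\left(J,u \right)} = -2 + \frac{1 + J + u}{5 + J}$ ($V{\left(J,u \right)} = -2 + \frac{u + \left(J - -1\right)}{J + 5} = -2 + \frac{u + \left(J + 1\right)}{5 + J} = -2 + \frac{u + \left(1 + J\right)}{5 + J} = -2 + \frac{1 + J + u}{5 + J}$)
$g{\left(z,q \right)} = -7 - q$
$d = 1192$ ($d = 3899 - 2707 = 1192$)
$g{\left(V{\left(-1,11 \right)} - 45,78 \right)} + d = \left(-7 - 78\right) + 1192 = -85 + 1192 = 1107$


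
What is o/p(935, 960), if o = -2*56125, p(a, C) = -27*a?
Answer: 22450/5049 ≈ 4.4464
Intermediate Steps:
o = -112250
o/p(935, 960) = -112250/((-27*935)) = -112250/(-25245) = -112250*(-1/25245) = 22450/5049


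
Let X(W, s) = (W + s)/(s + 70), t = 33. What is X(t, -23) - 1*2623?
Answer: -123271/47 ≈ -2622.8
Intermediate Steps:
X(W, s) = (W + s)/(70 + s)
X(t, -23) - 1*2623 = (33 - 23)/(70 - 23) - 1*2623 = 10/47 - 2623 = -123271/47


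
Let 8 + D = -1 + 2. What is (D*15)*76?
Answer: -7980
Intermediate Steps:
D = -7 (D = -8 + (-1 + 2) = -8 + 1 = -7)
(D*15)*76 = -7*15*76 = -105*76 = -7980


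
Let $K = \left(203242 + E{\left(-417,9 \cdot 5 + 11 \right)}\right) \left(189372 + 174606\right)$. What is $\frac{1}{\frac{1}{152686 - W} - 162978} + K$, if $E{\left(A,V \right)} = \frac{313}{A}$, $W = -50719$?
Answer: $\frac{340872839932427025887119}{4607925072371} \approx 7.3975 \cdot 10^{10}$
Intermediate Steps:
$K = \frac{10282572742926}{139}$ ($K = \left(203242 + \frac{313}{-417}\right) \left(189372 + 174606\right) = \left(203242 + 313 \left(- \frac{1}{417}\right)\right) 363978 = \left(203242 - \frac{313}{417}\right) 363978 = \frac{84751601}{417} \cdot 363978 = \frac{10282572742926}{139} \approx 7.3975 \cdot 10^{10}$)
$\frac{1}{\frac{1}{152686 - W} - 162978} + K = \frac{1}{\frac{1}{152686 - -50719} - 162978} + \frac{10282572742926}{139} = \frac{1}{\frac{1}{152686 + 50719} - 162978} + \frac{10282572742926}{139} = \frac{1}{\frac{1}{203405} - 162978} + \frac{10282572742926}{139} = \frac{1}{- \frac{33150540089}{203405}} + \frac{10282572742926}{139} = - \frac{203405}{33150540089} + \frac{10282572742926}{139} = \frac{340872839932427025887119}{4607925072371}$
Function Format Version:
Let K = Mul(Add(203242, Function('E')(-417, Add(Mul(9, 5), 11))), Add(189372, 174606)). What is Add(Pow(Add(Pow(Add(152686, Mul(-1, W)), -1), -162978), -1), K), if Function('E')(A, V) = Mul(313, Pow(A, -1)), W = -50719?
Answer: Rational(340872839932427025887119, 4607925072371) ≈ 7.3975e+10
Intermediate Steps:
K = Rational(10282572742926, 139) (K = Mul(Add(203242, Mul(313, Pow(-417, -1))), Add(189372, 174606)) = Mul(Add(203242, Mul(313, Rational(-1, 417))), 363978) = Mul(Add(203242, Rational(-313, 417)), 363978) = Mul(Rational(84751601, 417), 363978) = Rational(10282572742926, 139) ≈ 7.3975e+10)
Add(Pow(Add(Pow(Add(152686, Mul(-1, W)), -1), -162978), -1), K) = Add(Pow(Add(Pow(Add(152686, Mul(-1, -50719)), -1), -162978), -1), Rational(10282572742926, 139)) = Add(Pow(Add(Pow(Add(152686, 50719), -1), -162978), -1), Rational(10282572742926, 139)) = Add(Pow(Add(Pow(203405, -1), -162978), -1), Rational(10282572742926, 139)) = Add(Pow(Add(Rational(1, 203405), -162978), -1), Rational(10282572742926, 139)) = Add(Pow(Rational(-33150540089, 203405), -1), Rational(10282572742926, 139)) = Add(Rational(-203405, 33150540089), Rational(10282572742926, 139)) = Rational(340872839932427025887119, 4607925072371)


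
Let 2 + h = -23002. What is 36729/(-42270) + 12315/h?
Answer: -75859387/54021060 ≈ -1.4043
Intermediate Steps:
h = -23004 (h = -2 - 23002 = -23004)
36729/(-42270) + 12315/h = 36729/(-42270) + 12315/(-23004) = 36729*(-1/42270) + 12315*(-1/23004) = -12243/14090 - 4105/7668 = -75859387/54021060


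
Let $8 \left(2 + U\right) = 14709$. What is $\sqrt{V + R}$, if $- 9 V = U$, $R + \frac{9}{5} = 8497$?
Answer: $\frac{\sqrt{29848070}}{60} \approx 91.056$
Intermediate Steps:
$R = \frac{42476}{5}$ ($R = - \frac{9}{5} + 8497 = \frac{42476}{5} \approx 8495.2$)
$U = \frac{14693}{8}$ ($U = -2 + \frac{1}{8} \cdot 14709 = -2 + \frac{14709}{8} = \frac{14693}{8} \approx 1836.6$)
$V = - \frac{14693}{72}$ ($V = \left(- \frac{1}{9}\right) \frac{14693}{8} = - \frac{14693}{72} \approx -204.07$)
$\sqrt{V + R} = \sqrt{- \frac{14693}{72} + \frac{42476}{5}} = \sqrt{\frac{2984807}{360}} = \frac{\sqrt{29848070}}{60}$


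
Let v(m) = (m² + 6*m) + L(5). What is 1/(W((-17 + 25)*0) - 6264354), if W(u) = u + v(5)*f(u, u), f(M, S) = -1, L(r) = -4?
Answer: -1/6264405 ≈ -1.5963e-7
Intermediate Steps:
v(m) = -4 + m² + 6*m (v(m) = (m² + 6*m) - 4 = -4 + m² + 6*m)
W(u) = -51 + u (W(u) = u + (-4 + 5² + 6*5)*(-1) = u + (-4 + 25 + 30)*(-1) = u + 51*(-1) = u - 51 = -51 + u)
1/(W((-17 + 25)*0) - 6264354) = 1/((-51 + (-17 + 25)*0) - 6264354) = 1/((-51 + 8*0) - 6264354) = 1/((-51 + 0) - 6264354) = 1/(-51 - 6264354) = 1/(-6264405) = -1/6264405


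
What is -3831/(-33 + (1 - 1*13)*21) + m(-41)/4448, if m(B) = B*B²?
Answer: -867399/422560 ≈ -2.0527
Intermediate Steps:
m(B) = B³
-3831/(-33 + (1 - 1*13)*21) + m(-41)/4448 = -3831/(-33 + (1 - 1*13)*21) + (-41)³/4448 = -3831/(-33 + (1 - 13)*21) - 68921*1/4448 = -3831/(-33 - 12*21) - 68921/4448 = -3831/(-33 - 252) - 68921/4448 = -3831/(-285) - 68921/4448 = -3831*(-1/285) - 68921/4448 = 1277/95 - 68921/4448 = -867399/422560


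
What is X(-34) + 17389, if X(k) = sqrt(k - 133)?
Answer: 17389 + I*sqrt(167) ≈ 17389.0 + 12.923*I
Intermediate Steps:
X(k) = sqrt(-133 + k)
X(-34) + 17389 = sqrt(-133 - 34) + 17389 = sqrt(-167) + 17389 = I*sqrt(167) + 17389 = 17389 + I*sqrt(167)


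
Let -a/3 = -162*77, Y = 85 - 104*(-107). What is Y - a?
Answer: -26209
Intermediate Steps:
Y = 11213 (Y = 85 + 11128 = 11213)
a = 37422 (a = -(-486)*77 = -3*(-12474) = 37422)
Y - a = 11213 - 1*37422 = 11213 - 37422 = -26209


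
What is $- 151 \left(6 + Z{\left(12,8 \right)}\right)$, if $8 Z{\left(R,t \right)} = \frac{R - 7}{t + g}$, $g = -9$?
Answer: $- \frac{6493}{8} \approx -811.63$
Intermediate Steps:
$Z{\left(R,t \right)} = \frac{-7 + R}{8 \left(-9 + t\right)}$ ($Z{\left(R,t \right)} = \frac{\left(R - 7\right) \frac{1}{t - 9}}{8} = \frac{\left(-7 + R\right) \frac{1}{-9 + t}}{8} = \frac{\frac{1}{-9 + t} \left(-7 + R\right)}{8} = \frac{-7 + R}{8 \left(-9 + t\right)}$)
$- 151 \left(6 + Z{\left(12,8 \right)}\right) = - 151 \left(6 + \frac{-7 + 12}{8 \left(-9 + 8\right)}\right) = - 151 \left(6 + \frac{1}{8} \frac{1}{-1} \cdot 5\right) = - 151 \left(6 + \frac{1}{8} \left(-1\right) 5\right) = - 151 \left(6 - \frac{5}{8}\right) = \left(-151\right) \frac{43}{8} = - \frac{6493}{8}$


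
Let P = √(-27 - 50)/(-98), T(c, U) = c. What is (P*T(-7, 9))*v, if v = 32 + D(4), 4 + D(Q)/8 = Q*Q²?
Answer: 256*I*√77/7 ≈ 320.91*I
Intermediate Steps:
D(Q) = -32 + 8*Q³ (D(Q) = -32 + 8*(Q*Q²) = -32 + 8*Q³)
v = 512 (v = 32 + (-32 + 8*4³) = 32 + (-32 + 8*64) = 32 + (-32 + 512) = 32 + 480 = 512)
P = -I*√77/98 (P = √(-77)*(-1/98) = (I*√77)*(-1/98) = -I*√77/98 ≈ -0.08954*I)
(P*T(-7, 9))*v = (-I*√77/98*(-7))*512 = (I*√77/14)*512 = 256*I*√77/7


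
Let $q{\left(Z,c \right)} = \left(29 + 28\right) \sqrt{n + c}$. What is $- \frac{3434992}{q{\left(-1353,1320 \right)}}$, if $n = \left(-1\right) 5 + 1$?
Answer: $- \frac{1717496 \sqrt{329}}{18753} \approx -1661.2$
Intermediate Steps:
$n = -4$ ($n = -5 + 1 = -4$)
$q{\left(Z,c \right)} = 57 \sqrt{-4 + c}$ ($q{\left(Z,c \right)} = \left(29 + 28\right) \sqrt{-4 + c} = 57 \sqrt{-4 + c}$)
$- \frac{3434992}{q{\left(-1353,1320 \right)}} = - \frac{3434992}{57 \sqrt{-4 + 1320}} = - \frac{3434992}{57 \sqrt{1316}} = - \frac{3434992}{57 \cdot 2 \sqrt{329}} = - \frac{3434992}{114 \sqrt{329}} = - 3434992 \frac{\sqrt{329}}{37506} = - \frac{1717496 \sqrt{329}}{18753}$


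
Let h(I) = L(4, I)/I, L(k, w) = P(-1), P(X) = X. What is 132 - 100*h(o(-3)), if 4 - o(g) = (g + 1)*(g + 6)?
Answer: 142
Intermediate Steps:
L(k, w) = -1
o(g) = 4 - (1 + g)*(6 + g) (o(g) = 4 - (g + 1)*(g + 6) = 4 - (1 + g)*(6 + g))
h(I) = -1/I
132 - 100*h(o(-3)) = 132 - (-100)/(-2 - 1*(-3)**2 - 7*(-3)) = 132 - (-100)/(-2 - 1*9 + 21) = 132 - (-100)/(-2 - 9 + 21) = 132 - (-100)/10 = 132 - 100*(-1/10) = 132 + 10 = 142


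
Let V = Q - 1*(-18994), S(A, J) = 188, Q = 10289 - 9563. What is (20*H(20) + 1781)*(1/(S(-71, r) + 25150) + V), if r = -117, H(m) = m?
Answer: 363256717447/8446 ≈ 4.3009e+7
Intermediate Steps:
Q = 726
V = 19720 (V = 726 - 1*(-18994) = 726 + 18994 = 19720)
(20*H(20) + 1781)*(1/(S(-71, r) + 25150) + V) = (20*20 + 1781)*(1/(188 + 25150) + 19720) = (400 + 1781)*(1/25338 + 19720) = 2181*(1/25338 + 19720) = 2181*(499665361/25338) = 363256717447/8446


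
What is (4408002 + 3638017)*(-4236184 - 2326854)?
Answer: -52806328445722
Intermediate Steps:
(4408002 + 3638017)*(-4236184 - 2326854) = 8046019*(-6563038) = -52806328445722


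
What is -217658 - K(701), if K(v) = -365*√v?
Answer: -217658 + 365*√701 ≈ -2.0799e+5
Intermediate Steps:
-217658 - K(701) = -217658 - (-365)*√701 = -217658 + 365*√701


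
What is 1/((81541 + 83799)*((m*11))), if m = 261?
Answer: 1/474691140 ≈ 2.1066e-9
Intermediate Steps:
1/((81541 + 83799)*((m*11))) = 1/((81541 + 83799)*((261*11))) = 1/(165340*2871) = (1/165340)*(1/2871) = 1/474691140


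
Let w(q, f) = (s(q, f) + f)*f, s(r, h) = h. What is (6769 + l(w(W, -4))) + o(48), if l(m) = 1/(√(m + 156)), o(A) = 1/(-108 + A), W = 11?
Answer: 406139/60 + √47/94 ≈ 6769.1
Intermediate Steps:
w(q, f) = 2*f² (w(q, f) = (f + f)*f = (2*f)*f = 2*f²)
l(m) = (156 + m)^(-½) (l(m) = 1/(√(156 + m)) = (156 + m)^(-½))
(6769 + l(w(W, -4))) + o(48) = (6769 + (156 + 2*(-4)²)^(-½)) + 1/(-108 + 48) = (6769 + (156 + 2*16)^(-½)) + 1/(-60) = (6769 + (156 + 32)^(-½)) - 1/60 = (6769 + 188^(-½)) - 1/60 = (6769 + √47/94) - 1/60 = 406139/60 + √47/94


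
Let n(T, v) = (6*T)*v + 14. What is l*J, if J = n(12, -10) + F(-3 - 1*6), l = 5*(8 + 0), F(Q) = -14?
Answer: -28800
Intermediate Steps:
n(T, v) = 14 + 6*T*v (n(T, v) = 6*T*v + 14 = 14 + 6*T*v)
l = 40 (l = 5*8 = 40)
J = -720 (J = (14 + 6*12*(-10)) - 14 = (14 - 720) - 14 = -706 - 14 = -720)
l*J = 40*(-720) = -28800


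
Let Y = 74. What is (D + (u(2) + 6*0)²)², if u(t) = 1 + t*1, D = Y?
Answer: 6889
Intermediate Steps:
D = 74
u(t) = 1 + t
(D + (u(2) + 6*0)²)² = (74 + ((1 + 2) + 6*0)²)² = (74 + (3 + 0)²)² = (74 + 3²)² = (74 + 9)² = 83² = 6889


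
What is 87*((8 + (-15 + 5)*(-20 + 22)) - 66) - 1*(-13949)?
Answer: 7163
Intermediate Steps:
87*((8 + (-15 + 5)*(-20 + 22)) - 66) - 1*(-13949) = 87*((8 - 10*2) - 66) + 13949 = 87*((8 - 20) - 66) + 13949 = 87*(-12 - 66) + 13949 = 87*(-78) + 13949 = -6786 + 13949 = 7163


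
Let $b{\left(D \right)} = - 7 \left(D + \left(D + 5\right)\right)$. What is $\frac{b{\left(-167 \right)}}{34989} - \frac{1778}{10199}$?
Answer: $- \frac{5531735}{50978973} \approx -0.10851$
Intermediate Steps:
$b{\left(D \right)} = -35 - 14 D$ ($b{\left(D \right)} = - 7 \left(D + \left(5 + D\right)\right) = - 7 \left(5 + 2 D\right) = -35 - 14 D$)
$\frac{b{\left(-167 \right)}}{34989} - \frac{1778}{10199} = \frac{-35 - -2338}{34989} - \frac{1778}{10199} = \left(-35 + 2338\right) \frac{1}{34989} - \frac{254}{1457} = 2303 \cdot \frac{1}{34989} - \frac{254}{1457} = \frac{2303}{34989} - \frac{254}{1457} = - \frac{5531735}{50978973}$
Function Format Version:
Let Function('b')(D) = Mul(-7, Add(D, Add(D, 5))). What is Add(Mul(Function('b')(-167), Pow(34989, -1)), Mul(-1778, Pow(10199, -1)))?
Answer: Rational(-5531735, 50978973) ≈ -0.10851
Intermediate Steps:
Function('b')(D) = Add(-35, Mul(-14, D)) (Function('b')(D) = Mul(-7, Add(D, Add(5, D))) = Mul(-7, Add(5, Mul(2, D))) = Add(-35, Mul(-14, D)))
Add(Mul(Function('b')(-167), Pow(34989, -1)), Mul(-1778, Pow(10199, -1))) = Add(Mul(Add(-35, Mul(-14, -167)), Pow(34989, -1)), Mul(-1778, Pow(10199, -1))) = Add(Mul(Add(-35, 2338), Rational(1, 34989)), Mul(-1778, Rational(1, 10199))) = Add(Mul(2303, Rational(1, 34989)), Rational(-254, 1457)) = Add(Rational(2303, 34989), Rational(-254, 1457)) = Rational(-5531735, 50978973)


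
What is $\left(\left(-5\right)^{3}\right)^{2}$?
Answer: $15625$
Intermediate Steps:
$\left(\left(-5\right)^{3}\right)^{2} = \left(-125\right)^{2} = 15625$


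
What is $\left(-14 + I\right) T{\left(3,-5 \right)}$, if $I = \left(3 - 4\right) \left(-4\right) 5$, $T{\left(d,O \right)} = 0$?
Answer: $0$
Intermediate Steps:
$I = 20$ ($I = \left(3 - 4\right) \left(-4\right) 5 = \left(-1\right) \left(-4\right) 5 = 4 \cdot 5 = 20$)
$\left(-14 + I\right) T{\left(3,-5 \right)} = \left(-14 + 20\right) 0 = 6 \cdot 0 = 0$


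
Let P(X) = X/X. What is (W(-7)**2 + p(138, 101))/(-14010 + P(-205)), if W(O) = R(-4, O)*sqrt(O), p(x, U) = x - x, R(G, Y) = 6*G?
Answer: 4032/14009 ≈ 0.28782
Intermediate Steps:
p(x, U) = 0
P(X) = 1
W(O) = -24*sqrt(O) (W(O) = (6*(-4))*sqrt(O) = -24*sqrt(O))
(W(-7)**2 + p(138, 101))/(-14010 + P(-205)) = ((-24*I*sqrt(7))**2 + 0)/(-14010 + 1) = ((-24*I*sqrt(7))**2 + 0)/(-14009) = ((-24*I*sqrt(7))**2 + 0)*(-1/14009) = (-4032 + 0)*(-1/14009) = -4032*(-1/14009) = 4032/14009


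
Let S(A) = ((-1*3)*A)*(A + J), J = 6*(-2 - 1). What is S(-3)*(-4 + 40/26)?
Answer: 6048/13 ≈ 465.23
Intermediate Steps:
J = -18 (J = 6*(-3) = -18)
S(A) = -3*A*(-18 + A) (S(A) = ((-1*3)*A)*(A - 18) = (-3*A)*(-18 + A) = -3*A*(-18 + A))
S(-3)*(-4 + 40/26) = (3*(-3)*(18 - 1*(-3)))*(-4 + 40/26) = (3*(-3)*(18 + 3))*(-4 + 40*(1/26)) = (3*(-3)*21)*(-4 + 20/13) = -189*(-32/13) = 6048/13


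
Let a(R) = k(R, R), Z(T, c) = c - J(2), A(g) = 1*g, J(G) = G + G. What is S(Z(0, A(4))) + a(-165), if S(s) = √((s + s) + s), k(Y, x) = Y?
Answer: -165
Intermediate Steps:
J(G) = 2*G
A(g) = g
Z(T, c) = -4 + c (Z(T, c) = c - 2*2 = c - 1*4 = c - 4 = -4 + c)
S(s) = √3*√s (S(s) = √(2*s + s) = √(3*s) = √3*√s)
a(R) = R
S(Z(0, A(4))) + a(-165) = √3*√(-4 + 4) - 165 = √3*√0 - 165 = √3*0 - 165 = 0 - 165 = -165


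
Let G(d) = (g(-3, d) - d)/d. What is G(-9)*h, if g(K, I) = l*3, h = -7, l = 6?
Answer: 21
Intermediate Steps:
g(K, I) = 18 (g(K, I) = 6*3 = 18)
G(d) = (18 - d)/d
G(-9)*h = ((18 - 1*(-9))/(-9))*(-7) = -(18 + 9)/9*(-7) = -⅑*27*(-7) = -3*(-7) = 21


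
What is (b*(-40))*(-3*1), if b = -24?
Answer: -2880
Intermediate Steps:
(b*(-40))*(-3*1) = (-24*(-40))*(-3*1) = 960*(-3) = -2880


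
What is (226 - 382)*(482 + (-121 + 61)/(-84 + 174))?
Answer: -75088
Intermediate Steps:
(226 - 382)*(482 + (-121 + 61)/(-84 + 174)) = -156*(482 - 60/90) = -156*(482 - 60*1/90) = -156*(482 - ⅔) = -156*1444/3 = -75088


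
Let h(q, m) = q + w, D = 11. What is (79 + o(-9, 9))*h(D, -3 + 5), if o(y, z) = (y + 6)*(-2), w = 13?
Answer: 2040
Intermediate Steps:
h(q, m) = 13 + q (h(q, m) = q + 13 = 13 + q)
o(y, z) = -12 - 2*y (o(y, z) = (6 + y)*(-2) = -12 - 2*y)
(79 + o(-9, 9))*h(D, -3 + 5) = (79 + (-12 - 2*(-9)))*(13 + 11) = (79 + (-12 + 18))*24 = (79 + 6)*24 = 85*24 = 2040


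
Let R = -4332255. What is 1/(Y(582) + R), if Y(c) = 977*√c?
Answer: -1444085/6255959283049 - 977*√582/18767877849147 ≈ -2.3209e-7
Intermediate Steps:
1/(Y(582) + R) = 1/(977*√582 - 4332255) = 1/(-4332255 + 977*√582)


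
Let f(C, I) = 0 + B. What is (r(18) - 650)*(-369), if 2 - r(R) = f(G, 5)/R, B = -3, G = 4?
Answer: 478101/2 ≈ 2.3905e+5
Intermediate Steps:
f(C, I) = -3 (f(C, I) = 0 - 3 = -3)
r(R) = 2 + 3/R (r(R) = 2 - (-3)/R = 2 + 3/R)
(r(18) - 650)*(-369) = ((2 + 3/18) - 650)*(-369) = ((2 + 3*(1/18)) - 650)*(-369) = ((2 + ⅙) - 650)*(-369) = (13/6 - 650)*(-369) = -3887/6*(-369) = 478101/2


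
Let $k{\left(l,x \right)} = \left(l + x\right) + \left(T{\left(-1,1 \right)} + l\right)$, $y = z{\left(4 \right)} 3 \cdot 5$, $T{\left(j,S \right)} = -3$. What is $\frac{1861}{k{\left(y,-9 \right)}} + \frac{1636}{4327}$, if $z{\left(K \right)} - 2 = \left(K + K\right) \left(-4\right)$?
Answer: $- \frac{6560515}{3946224} \approx -1.6625$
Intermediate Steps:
$z{\left(K \right)} = 2 - 8 K$ ($z{\left(K \right)} = 2 + \left(K + K\right) \left(-4\right) = 2 + 2 K \left(-4\right) = 2 - 8 K$)
$y = -450$ ($y = \left(2 - 32\right) 3 \cdot 5 = \left(-30\right) 3 \cdot 5 = \left(-90\right) 5 = -450$)
$k{\left(l,x \right)} = -3 + x + 2 l$ ($k{\left(l,x \right)} = \left(l + x\right) + \left(-3 + l\right) = -3 + x + 2 l$)
$\frac{1861}{k{\left(y,-9 \right)}} + \frac{1636}{4327} = \frac{1861}{-3 - 9 + 2 \left(-450\right)} + \frac{1636}{4327} = \frac{1861}{-3 - 9 - 900} + 1636 \cdot \frac{1}{4327} = \frac{1861}{-912} + \frac{1636}{4327} = 1861 \left(- \frac{1}{912}\right) + \frac{1636}{4327} = - \frac{1861}{912} + \frac{1636}{4327} = - \frac{6560515}{3946224}$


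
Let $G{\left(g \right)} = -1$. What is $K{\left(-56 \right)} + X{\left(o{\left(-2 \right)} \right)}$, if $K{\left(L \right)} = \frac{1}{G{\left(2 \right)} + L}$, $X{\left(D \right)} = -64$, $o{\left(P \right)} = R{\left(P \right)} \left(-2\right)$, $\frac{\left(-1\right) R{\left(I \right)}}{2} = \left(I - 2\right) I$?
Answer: $- \frac{3649}{57} \approx -64.018$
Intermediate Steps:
$R{\left(I \right)} = - 2 I \left(-2 + I\right)$ ($R{\left(I \right)} = - 2 \left(I - 2\right) I = - 2 \left(-2 + I\right) I = - 2 I \left(-2 + I\right)$)
$o{\left(P \right)} = - 4 P \left(2 - P\right)$ ($o{\left(P \right)} = 2 P \left(2 - P\right) \left(-2\right) = - 4 P \left(2 - P\right)$)
$K{\left(L \right)} = \frac{1}{-1 + L}$
$K{\left(-56 \right)} + X{\left(o{\left(-2 \right)} \right)} = \frac{1}{-1 - 56} - 64 = \frac{1}{-57} - 64 = - \frac{1}{57} - 64 = - \frac{3649}{57}$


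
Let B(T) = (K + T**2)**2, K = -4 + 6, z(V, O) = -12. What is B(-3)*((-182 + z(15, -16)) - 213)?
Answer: -49247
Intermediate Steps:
K = 2
B(T) = (2 + T**2)**2
B(-3)*((-182 + z(15, -16)) - 213) = (2 + (-3)**2)**2*((-182 - 12) - 213) = (2 + 9)**2*(-194 - 213) = 11**2*(-407) = 121*(-407) = -49247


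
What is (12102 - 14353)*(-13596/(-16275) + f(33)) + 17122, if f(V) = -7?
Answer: 168167043/5425 ≈ 30999.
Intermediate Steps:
(12102 - 14353)*(-13596/(-16275) + f(33)) + 17122 = (12102 - 14353)*(-13596/(-16275) - 7) + 17122 = -2251*(-13596*(-1)/16275 - 7) + 17122 = -2251*(-1*(-4532/5425) - 7) + 17122 = -2251*(4532/5425 - 7) + 17122 = -2251*(-33443/5425) + 17122 = 75280193/5425 + 17122 = 168167043/5425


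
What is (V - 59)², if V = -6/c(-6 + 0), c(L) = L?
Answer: 3364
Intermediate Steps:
V = 1 (V = -6/(-6 + 0) = -6/(-6) = -6*(-⅙) = 1)
(V - 59)² = (1 - 59)² = (-58)² = 3364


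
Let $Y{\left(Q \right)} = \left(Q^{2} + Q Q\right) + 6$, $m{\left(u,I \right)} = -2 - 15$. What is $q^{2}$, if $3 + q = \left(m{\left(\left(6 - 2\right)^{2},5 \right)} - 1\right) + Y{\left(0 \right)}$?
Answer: $225$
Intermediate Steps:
$m{\left(u,I \right)} = -17$ ($m{\left(u,I \right)} = -2 - 15 = -17$)
$Y{\left(Q \right)} = 6 + 2 Q^{2}$ ($Y{\left(Q \right)} = \left(Q^{2} + Q^{2}\right) + 6 = 2 Q^{2} + 6 = 6 + 2 Q^{2}$)
$q = -15$ ($q = -3 + \left(\left(-17 - 1\right) + \left(6 + 2 \cdot 0^{2}\right)\right) = -3 + \left(-18 + \left(6 + 2 \cdot 0\right)\right) = -3 + \left(-18 + \left(6 + 0\right)\right) = -3 + \left(-18 + 6\right) = -3 - 12 = -15$)
$q^{2} = \left(-15\right)^{2} = 225$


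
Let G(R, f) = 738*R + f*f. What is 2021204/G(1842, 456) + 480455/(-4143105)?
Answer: 14113014634/12025224159 ≈ 1.1736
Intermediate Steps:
G(R, f) = f² + 738*R (G(R, f) = 738*R + f² = f² + 738*R)
2021204/G(1842, 456) + 480455/(-4143105) = 2021204/(456² + 738*1842) + 480455/(-4143105) = 2021204/(207936 + 1359396) + 480455*(-1/4143105) = 2021204/1567332 - 96091/828621 = 2021204*(1/1567332) - 96091/828621 = 505301/391833 - 96091/828621 = 14113014634/12025224159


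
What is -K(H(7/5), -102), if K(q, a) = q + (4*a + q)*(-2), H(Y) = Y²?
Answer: -20351/25 ≈ -814.04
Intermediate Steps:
K(q, a) = -q - 8*a (K(q, a) = q + (q + 4*a)*(-2) = q + (-8*a - 2*q) = -q - 8*a)
-K(H(7/5), -102) = -(-(7/5)² - 8*(-102)) = -(-(7*(⅕))² + 816) = -(-(7/5)² + 816) = -(-1*49/25 + 816) = -(-49/25 + 816) = -1*20351/25 = -20351/25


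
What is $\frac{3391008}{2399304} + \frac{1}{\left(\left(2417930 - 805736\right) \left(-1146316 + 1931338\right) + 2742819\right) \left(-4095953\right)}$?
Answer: $\frac{732440932444588498217041}{518237780323146085873581} \approx 1.4133$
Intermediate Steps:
$\frac{3391008}{2399304} + \frac{1}{\left(\left(2417930 - 805736\right) \left(-1146316 + 1931338\right) + 2742819\right) \left(-4095953\right)} = 3391008 \cdot \frac{1}{2399304} + \frac{1}{1612194 \cdot 785022 + 2742819} \left(- \frac{1}{4095953}\right) = \frac{141292}{99971} + \frac{1}{1265607758268 + 2742819} \left(- \frac{1}{4095953}\right) = \frac{141292}{99971} + \frac{1}{1265610501087} \left(- \frac{1}{4095953}\right) = \frac{141292}{99971} - \frac{1}{5183881128758800911} = \frac{732440932444588498217041}{518237780323146085873581}$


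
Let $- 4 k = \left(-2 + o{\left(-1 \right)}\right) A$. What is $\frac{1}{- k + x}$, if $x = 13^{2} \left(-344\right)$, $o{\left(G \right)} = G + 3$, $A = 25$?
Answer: $- \frac{1}{58136} \approx -1.7201 \cdot 10^{-5}$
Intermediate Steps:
$o{\left(G \right)} = 3 + G$
$k = 0$ ($k = - \frac{\left(-2 + \left(3 - 1\right)\right) 25}{4} = - \frac{\left(-2 + 2\right) 25}{4} = - \frac{0 \cdot 25}{4} = \left(- \frac{1}{4}\right) 0 = 0$)
$x = -58136$ ($x = 169 \left(-344\right) = -58136$)
$\frac{1}{- k + x} = \frac{1}{\left(-1\right) 0 - 58136} = \frac{1}{0 - 58136} = \frac{1}{-58136} = - \frac{1}{58136}$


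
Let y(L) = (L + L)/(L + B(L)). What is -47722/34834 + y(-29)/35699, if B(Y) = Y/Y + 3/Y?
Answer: -23937895979/17473866505 ≈ -1.3699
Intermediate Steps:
B(Y) = 1 + 3/Y
y(L) = 2*L/(L + (3 + L)/L) (y(L) = (L + L)/(L + (3 + L)/L) = (2*L)/(L + (3 + L)/L) = 2*L/(L + (3 + L)/L))
-47722/34834 + y(-29)/35699 = -47722/34834 + (2*(-29)²/(3 - 29 + (-29)²))/35699 = -47722*1/34834 + (2*841/(3 - 29 + 841))*(1/35699) = -23861/17417 + (2*841/815)*(1/35699) = -23861/17417 + (2*841*(1/815))*(1/35699) = -23861/17417 + (1682/815)*(1/35699) = -23861/17417 + 58/1003265 = -23937895979/17473866505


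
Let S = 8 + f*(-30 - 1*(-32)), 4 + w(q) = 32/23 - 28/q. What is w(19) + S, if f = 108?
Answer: 96104/437 ≈ 219.92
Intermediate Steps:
w(q) = -60/23 - 28/q (w(q) = -4 + (32/23 - 28/q) = -60/23 - 28/q)
S = 224 (S = 8 + 108*(-30 - 1*(-32)) = 8 + 108*(-30 + 32) = 8 + 108*2 = 8 + 216 = 224)
w(19) + S = (-60/23 - 28/19) + 224 = -1784/437 + 224 = 96104/437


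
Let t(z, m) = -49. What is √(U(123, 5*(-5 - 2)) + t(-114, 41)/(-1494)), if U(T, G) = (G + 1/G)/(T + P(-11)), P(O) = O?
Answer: I*√340209530/34860 ≈ 0.52911*I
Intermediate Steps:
U(T, G) = (G + 1/G)/(-11 + T) (U(T, G) = (G + 1/G)/(T - 11) = (G + 1/G)/(-11 + T))
√(U(123, 5*(-5 - 2)) + t(-114, 41)/(-1494)) = √((1 + (5*(-5 - 2))²)/(((5*(-5 - 2)))*(-11 + 123)) - 49/(-1494)) = √((1 + (5*(-7))²)/((5*(-7))*112) - 49*(-1/1494)) = √((1/112)*(1 + (-35)²)/(-35) + 49/1494) = √(-1/35*1/112*(1 + 1225) + 49/1494) = √(-1/35*1/112*1226 + 49/1494) = √(-613/1960 + 49/1494) = √(-409891/1464120) = I*√340209530/34860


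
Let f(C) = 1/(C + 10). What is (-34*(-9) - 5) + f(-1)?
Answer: 2710/9 ≈ 301.11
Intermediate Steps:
f(C) = 1/(10 + C)
(-34*(-9) - 5) + f(-1) = (-34*(-9) - 5) + 1/(10 - 1) = (306 - 5) + 1/9 = 301 + ⅑ = 2710/9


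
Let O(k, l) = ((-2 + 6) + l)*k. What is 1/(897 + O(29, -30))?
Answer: 1/143 ≈ 0.0069930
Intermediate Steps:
O(k, l) = k*(4 + l) (O(k, l) = (4 + l)*k = k*(4 + l))
1/(897 + O(29, -30)) = 1/(897 + 29*(4 - 30)) = 1/(897 + 29*(-26)) = 1/(897 - 754) = 1/143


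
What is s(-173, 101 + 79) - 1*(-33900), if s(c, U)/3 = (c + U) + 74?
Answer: 34143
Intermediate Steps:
s(c, U) = 222 + 3*U + 3*c (s(c, U) = 3*((c + U) + 74) = 3*((U + c) + 74) = 3*(74 + U + c) = 222 + 3*U + 3*c)
s(-173, 101 + 79) - 1*(-33900) = (222 + 3*(101 + 79) + 3*(-173)) - 1*(-33900) = (222 + 3*180 - 519) + 33900 = (222 + 540 - 519) + 33900 = 243 + 33900 = 34143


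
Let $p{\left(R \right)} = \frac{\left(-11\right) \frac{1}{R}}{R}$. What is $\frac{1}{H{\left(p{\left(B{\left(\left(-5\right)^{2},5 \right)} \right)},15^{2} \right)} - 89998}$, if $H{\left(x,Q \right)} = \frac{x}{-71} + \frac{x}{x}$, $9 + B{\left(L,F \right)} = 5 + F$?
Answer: $- \frac{71}{6389776} \approx -1.1111 \cdot 10^{-5}$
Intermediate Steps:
$B{\left(L,F \right)} = -4 + F$ ($B{\left(L,F \right)} = -9 + \left(5 + F\right) = -4 + F$)
$p{\left(R \right)} = - \frac{11}{R^{2}}$
$H{\left(x,Q \right)} = 1 - \frac{x}{71}$ ($H{\left(x,Q \right)} = x \left(- \frac{1}{71}\right) + 1 = - \frac{x}{71} + 1 = 1 - \frac{x}{71}$)
$\frac{1}{H{\left(p{\left(B{\left(\left(-5\right)^{2},5 \right)} \right)},15^{2} \right)} - 89998} = \frac{1}{\left(1 - \frac{\left(-11\right) \frac{1}{\left(-4 + 5\right)^{2}}}{71}\right) - 89998} = \frac{1}{\left(1 - \frac{\left(-11\right) 1^{-2}}{71}\right) - 89998} = \frac{1}{\left(1 - \frac{\left(-11\right) 1}{71}\right) - 89998} = \frac{1}{\left(1 - - \frac{11}{71}\right) - 89998} = \frac{1}{\left(1 + \frac{11}{71}\right) - 89998} = \frac{1}{\frac{82}{71} - 89998} = \frac{1}{- \frac{6389776}{71}} = - \frac{71}{6389776}$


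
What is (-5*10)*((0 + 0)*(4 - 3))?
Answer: 0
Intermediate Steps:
(-5*10)*((0 + 0)*(4 - 3)) = -0 = -50*0 = 0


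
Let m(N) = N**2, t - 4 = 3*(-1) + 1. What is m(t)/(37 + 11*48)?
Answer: 4/565 ≈ 0.0070796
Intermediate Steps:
t = 2 (t = 4 + (3*(-1) + 1) = 4 + (-3 + 1) = 4 - 2 = 2)
m(t)/(37 + 11*48) = 2**2/(37 + 11*48) = 4/(37 + 528) = 4/565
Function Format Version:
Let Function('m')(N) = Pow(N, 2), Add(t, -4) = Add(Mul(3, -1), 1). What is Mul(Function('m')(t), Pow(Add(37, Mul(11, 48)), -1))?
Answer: Rational(4, 565) ≈ 0.0070796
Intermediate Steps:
t = 2 (t = Add(4, Add(Mul(3, -1), 1)) = Add(4, Add(-3, 1)) = Add(4, -2) = 2)
Mul(Function('m')(t), Pow(Add(37, Mul(11, 48)), -1)) = Mul(Pow(2, 2), Pow(Add(37, Mul(11, 48)), -1)) = Mul(4, Pow(Add(37, 528), -1)) = Mul(4, Pow(565, -1)) = Mul(4, Rational(1, 565)) = Rational(4, 565)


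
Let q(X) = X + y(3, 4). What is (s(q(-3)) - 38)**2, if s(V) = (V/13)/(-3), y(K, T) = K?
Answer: 1444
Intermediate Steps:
q(X) = 3 + X (q(X) = X + 3 = 3 + X)
s(V) = -V/39 (s(V) = (V*(1/13))*(-1/3) = (V/13)*(-1/3) = -V/39)
(s(q(-3)) - 38)**2 = (-(3 - 3)/39 - 38)**2 = (-1/39*0 - 38)**2 = (0 - 38)**2 = (-38)**2 = 1444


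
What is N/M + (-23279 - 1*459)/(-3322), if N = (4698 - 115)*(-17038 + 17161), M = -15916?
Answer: -67946695/2403316 ≈ -28.272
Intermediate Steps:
N = 563709 (N = 4583*123 = 563709)
N/M + (-23279 - 1*459)/(-3322) = 563709/(-15916) + (-23279 - 1*459)/(-3322) = 563709*(-1/15916) + (-23279 - 459)*(-1/3322) = -563709/15916 - 23738*(-1/3322) = -563709/15916 + 1079/151 = -67946695/2403316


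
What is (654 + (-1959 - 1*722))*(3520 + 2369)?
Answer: -11937003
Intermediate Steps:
(654 + (-1959 - 1*722))*(3520 + 2369) = (654 + (-1959 - 722))*5889 = (654 - 2681)*5889 = -2027*5889 = -11937003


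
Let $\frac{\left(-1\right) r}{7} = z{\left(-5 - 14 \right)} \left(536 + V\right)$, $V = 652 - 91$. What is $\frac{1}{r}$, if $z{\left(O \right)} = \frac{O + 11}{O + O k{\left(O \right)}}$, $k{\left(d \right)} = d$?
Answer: $\frac{171}{30716} \approx 0.0055671$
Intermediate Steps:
$V = 561$ ($V = 652 - 91 = 561$)
$z{\left(O \right)} = \frac{11 + O}{O + O^{2}}$ ($z{\left(O \right)} = \frac{O + 11}{O + O O} = \frac{11 + O}{O + O^{2}}$)
$r = \frac{30716}{171}$ ($r = - 7 \frac{11 - 19}{\left(-5 - 14\right) \left(1 - 19\right)} \left(536 + 561\right) = - 7 \frac{11 - 19}{\left(-5 - 14\right) \left(1 - 19\right)} 1097 = - 7 \frac{11 - 19}{\left(-19\right) \left(1 - 19\right)} 1097 = - 7 \left(- \frac{1}{19}\right) \frac{1}{-18} \left(-8\right) 1097 = - 7 \left(- \frac{1}{19}\right) \left(- \frac{1}{18}\right) \left(-8\right) 1097 = - 7 \left(\left(- \frac{4}{171}\right) 1097\right) = \left(-7\right) \left(- \frac{4388}{171}\right) = \frac{30716}{171} \approx 179.63$)
$\frac{1}{r} = \frac{1}{\frac{30716}{171}} = \frac{171}{30716}$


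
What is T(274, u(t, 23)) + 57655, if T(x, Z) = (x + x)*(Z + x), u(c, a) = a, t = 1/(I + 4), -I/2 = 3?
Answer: 220411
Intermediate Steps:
I = -6 (I = -2*3 = -6)
t = -½ (t = 1/(-6 + 4) = 1/(-2) = -½ ≈ -0.50000)
T(x, Z) = 2*x*(Z + x) (T(x, Z) = (2*x)*(Z + x) = 2*x*(Z + x))
T(274, u(t, 23)) + 57655 = 2*274*(23 + 274) + 57655 = 2*274*297 + 57655 = 162756 + 57655 = 220411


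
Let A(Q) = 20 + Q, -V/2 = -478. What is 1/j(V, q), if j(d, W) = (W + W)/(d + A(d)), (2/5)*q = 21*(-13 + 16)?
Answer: 92/15 ≈ 6.1333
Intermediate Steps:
V = 956 (V = -2*(-478) = 956)
q = 315/2 (q = 5*(21*(-13 + 16))/2 = 5*(21*3)/2 = (5/2)*63 = 315/2 ≈ 157.50)
j(d, W) = 2*W/(20 + 2*d) (j(d, W) = (W + W)/(d + (20 + d)) = (2*W)/(20 + 2*d) = 2*W/(20 + 2*d))
1/j(V, q) = 1/(315/(2*(10 + 956))) = 1/((315/2)/966) = 1/((315/2)*(1/966)) = 1/(15/92) = 92/15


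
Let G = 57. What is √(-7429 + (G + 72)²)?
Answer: 14*√47 ≈ 95.979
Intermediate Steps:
√(-7429 + (G + 72)²) = √(-7429 + (57 + 72)²) = √(-7429 + 129²) = √(-7429 + 16641) = √9212 = 14*√47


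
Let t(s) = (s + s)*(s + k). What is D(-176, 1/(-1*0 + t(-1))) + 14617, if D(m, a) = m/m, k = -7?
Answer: 14618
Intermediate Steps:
t(s) = 2*s*(-7 + s) (t(s) = (s + s)*(s - 7) = (2*s)*(-7 + s) = 2*s*(-7 + s))
D(m, a) = 1
D(-176, 1/(-1*0 + t(-1))) + 14617 = 1 + 14617 = 14618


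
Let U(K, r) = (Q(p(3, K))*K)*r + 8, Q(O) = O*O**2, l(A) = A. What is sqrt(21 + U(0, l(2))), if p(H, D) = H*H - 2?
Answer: sqrt(29) ≈ 5.3852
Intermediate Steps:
p(H, D) = -2 + H**2 (p(H, D) = H**2 - 2 = -2 + H**2)
Q(O) = O**3
U(K, r) = 8 + 343*K*r (U(K, r) = ((-2 + 3**2)**3*K)*r + 8 = ((-2 + 9)**3*K)*r + 8 = (7**3*K)*r + 8 = (343*K)*r + 8 = 343*K*r + 8 = 8 + 343*K*r)
sqrt(21 + U(0, l(2))) = sqrt(21 + (8 + 343*0*2)) = sqrt(21 + (8 + 0)) = sqrt(21 + 8) = sqrt(29)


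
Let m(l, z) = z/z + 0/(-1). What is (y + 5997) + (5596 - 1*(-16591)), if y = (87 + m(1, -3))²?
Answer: 35928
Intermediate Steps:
m(l, z) = 1 (m(l, z) = 1 + 0*(-1) = 1 + 0 = 1)
y = 7744 (y = (87 + 1)² = 88² = 7744)
(y + 5997) + (5596 - 1*(-16591)) = (7744 + 5997) + (5596 - 1*(-16591)) = 13741 + (5596 + 16591) = 13741 + 22187 = 35928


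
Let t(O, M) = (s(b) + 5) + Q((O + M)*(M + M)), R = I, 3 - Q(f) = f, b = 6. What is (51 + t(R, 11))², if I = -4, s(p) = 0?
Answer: 9025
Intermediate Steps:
Q(f) = 3 - f
R = -4
t(O, M) = 8 - 2*M*(M + O) (t(O, M) = (0 + 5) + (3 - (O + M)*(M + M)) = 5 + (3 - (M + O)*2*M) = 5 + (3 - 2*M*(M + O)) = 8 - 2*M*(M + O))
(51 + t(R, 11))² = (51 + (8 - 2*11*(11 - 4)))² = (51 + (8 - 2*11*7))² = (51 + (8 - 154))² = (51 - 146)² = (-95)² = 9025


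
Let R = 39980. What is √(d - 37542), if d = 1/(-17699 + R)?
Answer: I*√18637461619581/22281 ≈ 193.76*I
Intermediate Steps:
d = 1/22281 (d = 1/(-17699 + 39980) = 1/22281 ≈ 4.4881e-5)
√(d - 37542) = √(1/22281 - 37542) = √(-836473301/22281) = I*√18637461619581/22281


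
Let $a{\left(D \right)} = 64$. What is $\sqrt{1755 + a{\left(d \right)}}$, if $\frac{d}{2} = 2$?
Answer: $\sqrt{1819} \approx 42.65$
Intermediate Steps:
$d = 4$ ($d = 2 \cdot 2 = 4$)
$\sqrt{1755 + a{\left(d \right)}} = \sqrt{1755 + 64} = \sqrt{1819}$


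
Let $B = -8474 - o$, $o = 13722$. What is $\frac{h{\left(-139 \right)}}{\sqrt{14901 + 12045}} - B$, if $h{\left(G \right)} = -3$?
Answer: $22196 - \frac{\sqrt{2994}}{2994} \approx 22196.0$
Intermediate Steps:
$B = -22196$ ($B = -8474 - 13722 = -22196$)
$\frac{h{\left(-139 \right)}}{\sqrt{14901 + 12045}} - B = - \frac{3}{\sqrt{14901 + 12045}} - -22196 = - \frac{3}{\sqrt{26946}} + 22196 = - \frac{3}{3 \sqrt{2994}} + 22196 = - 3 \frac{\sqrt{2994}}{8982} + 22196 = - \frac{\sqrt{2994}}{2994} + 22196 = 22196 - \frac{\sqrt{2994}}{2994}$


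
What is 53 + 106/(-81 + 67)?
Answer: 318/7 ≈ 45.429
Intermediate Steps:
53 + 106/(-81 + 67) = 53 + 106/(-14) = 53 - 1/14*106 = 53 - 53/7 = 318/7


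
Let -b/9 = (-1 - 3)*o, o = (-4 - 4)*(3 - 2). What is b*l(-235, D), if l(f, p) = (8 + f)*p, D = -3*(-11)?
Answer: 2157408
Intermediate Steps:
D = 33
o = -8 (o = -8*1 = -8)
l(f, p) = p*(8 + f)
b = -288 (b = -9*(-1 - 3)*(-8) = -(-36)*(-8) = -9*32 = -288)
b*l(-235, D) = -9504*(8 - 235) = -9504*(-227) = -288*(-7491) = 2157408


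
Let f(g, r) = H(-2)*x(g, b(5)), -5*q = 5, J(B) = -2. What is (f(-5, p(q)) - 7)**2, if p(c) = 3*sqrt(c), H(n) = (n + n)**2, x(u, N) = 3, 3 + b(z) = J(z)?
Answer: 1681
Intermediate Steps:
q = -1 (q = -1/5*5 = -1)
b(z) = -5 (b(z) = -3 - 2 = -5)
H(n) = 4*n**2 (H(n) = (2*n)**2 = 4*n**2)
f(g, r) = 48 (f(g, r) = (4*(-2)**2)*3 = (4*4)*3 = 16*3 = 48)
(f(-5, p(q)) - 7)**2 = (48 - 7)**2 = 41**2 = 1681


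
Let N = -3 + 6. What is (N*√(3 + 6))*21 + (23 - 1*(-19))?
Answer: 231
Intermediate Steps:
N = 3
(N*√(3 + 6))*21 + (23 - 1*(-19)) = (3*√(3 + 6))*21 + (23 - 1*(-19)) = (3*√9)*21 + (23 + 19) = (3*3)*21 + 42 = 9*21 + 42 = 189 + 42 = 231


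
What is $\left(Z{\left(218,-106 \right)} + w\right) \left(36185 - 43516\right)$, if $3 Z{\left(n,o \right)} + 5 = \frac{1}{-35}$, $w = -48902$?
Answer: $\frac{37643849266}{105} \approx 3.5851 \cdot 10^{8}$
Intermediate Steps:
$Z{\left(n,o \right)} = - \frac{176}{105}$ ($Z{\left(n,o \right)} = - \frac{5}{3} + \frac{1}{3 \left(-35\right)} = - \frac{5}{3} + \frac{1}{3} \left(- \frac{1}{35}\right) = - \frac{5}{3} - \frac{1}{105} = - \frac{176}{105}$)
$\left(Z{\left(218,-106 \right)} + w\right) \left(36185 - 43516\right) = \left(- \frac{176}{105} - 48902\right) \left(36185 - 43516\right) = \left(- \frac{5134886}{105}\right) \left(-7331\right) = \frac{37643849266}{105}$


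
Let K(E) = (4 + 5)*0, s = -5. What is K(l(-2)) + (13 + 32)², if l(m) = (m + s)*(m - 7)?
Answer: 2025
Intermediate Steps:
l(m) = (-7 + m)*(-5 + m) (l(m) = (m - 5)*(m - 7) = (-5 + m)*(-7 + m) = (-7 + m)*(-5 + m))
K(E) = 0 (K(E) = 9*0 = 0)
K(l(-2)) + (13 + 32)² = 0 + (13 + 32)² = 0 + 45² = 0 + 2025 = 2025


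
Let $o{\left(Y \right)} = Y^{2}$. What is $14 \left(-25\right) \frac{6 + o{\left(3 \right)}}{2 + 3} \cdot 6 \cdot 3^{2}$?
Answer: $-56700$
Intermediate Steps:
$14 \left(-25\right) \frac{6 + o{\left(3 \right)}}{2 + 3} \cdot 6 \cdot 3^{2} = 14 \left(-25\right) \frac{6 + 3^{2}}{2 + 3} \cdot 6 \cdot 3^{2} = - 350 \frac{6 + 9}{5} \cdot 6 \cdot 9 = - 350 \cdot 15 \cdot \frac{1}{5} \cdot 6 \cdot 9 = - 350 \cdot 3 \cdot 6 \cdot 9 = - 350 \cdot 18 \cdot 9 = \left(-350\right) 162 = -56700$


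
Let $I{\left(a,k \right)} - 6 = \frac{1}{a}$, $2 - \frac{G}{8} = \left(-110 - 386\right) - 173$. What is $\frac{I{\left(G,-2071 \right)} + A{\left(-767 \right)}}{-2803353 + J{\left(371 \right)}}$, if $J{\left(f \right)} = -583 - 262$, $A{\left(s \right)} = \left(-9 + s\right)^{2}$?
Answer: $- \frac{3232512977}{15052934864} \approx -0.21474$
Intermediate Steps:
$G = 5368$ ($G = 16 - 8 \left(\left(-110 - 386\right) - 173\right) = 16 - 8 \left(-496 - 173\right) = 16 - -5352 = 16 + 5352 = 5368$)
$I{\left(a,k \right)} = 6 + \frac{1}{a}$
$J{\left(f \right)} = -845$ ($J{\left(f \right)} = -583 - 262 = -845$)
$\frac{I{\left(G,-2071 \right)} + A{\left(-767 \right)}}{-2803353 + J{\left(371 \right)}} = \frac{\left(6 + \frac{1}{5368}\right) + \left(-9 - 767\right)^{2}}{-2803353 - 845} = \frac{\left(6 + \frac{1}{5368}\right) + \left(-776\right)^{2}}{-2804198} = \left(\frac{32209}{5368} + 602176\right) \left(- \frac{1}{2804198}\right) = \frac{3232512977}{5368} \left(- \frac{1}{2804198}\right) = - \frac{3232512977}{15052934864}$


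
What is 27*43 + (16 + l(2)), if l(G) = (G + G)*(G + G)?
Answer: 1193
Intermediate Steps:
l(G) = 4*G² (l(G) = (2*G)*(2*G) = 4*G²)
27*43 + (16 + l(2)) = 27*43 + (16 + 4*2²) = 1161 + (16 + 4*4) = 1161 + (16 + 16) = 1161 + 32 = 1193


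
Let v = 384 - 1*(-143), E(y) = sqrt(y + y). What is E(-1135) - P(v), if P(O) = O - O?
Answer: I*sqrt(2270) ≈ 47.645*I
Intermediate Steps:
E(y) = sqrt(2)*sqrt(y) (E(y) = sqrt(2*y) = sqrt(2)*sqrt(y))
v = 527 (v = 384 + 143 = 527)
P(O) = 0
E(-1135) - P(v) = sqrt(2)*sqrt(-1135) - 1*0 = sqrt(2)*(I*sqrt(1135)) + 0 = I*sqrt(2270) + 0 = I*sqrt(2270)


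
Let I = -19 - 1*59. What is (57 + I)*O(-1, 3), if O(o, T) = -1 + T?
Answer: -42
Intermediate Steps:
I = -78 (I = -19 - 59 = -78)
(57 + I)*O(-1, 3) = (57 - 78)*(-1 + 3) = -21*2 = -42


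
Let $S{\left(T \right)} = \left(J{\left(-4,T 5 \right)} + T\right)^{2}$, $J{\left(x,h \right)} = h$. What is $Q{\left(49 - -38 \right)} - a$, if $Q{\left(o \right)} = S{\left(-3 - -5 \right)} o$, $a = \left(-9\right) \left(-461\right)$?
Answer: $8379$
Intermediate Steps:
$S{\left(T \right)} = 36 T^{2}$ ($S{\left(T \right)} = \left(T 5 + T\right)^{2} = \left(5 T + T\right)^{2} = \left(6 T\right)^{2} = 36 T^{2}$)
$a = 4149$
$Q{\left(o \right)} = 144 o$ ($Q{\left(o \right)} = 36 \left(-3 - -5\right)^{2} o = 36 \left(-3 + 5\right)^{2} o = 36 \cdot 2^{2} o = 36 \cdot 4 o = 144 o$)
$Q{\left(49 - -38 \right)} - a = 144 \left(49 - -38\right) - 4149 = 144 \left(49 + 38\right) - 4149 = 144 \cdot 87 - 4149 = 12528 - 4149 = 8379$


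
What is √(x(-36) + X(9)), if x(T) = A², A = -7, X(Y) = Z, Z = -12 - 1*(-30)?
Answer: √67 ≈ 8.1853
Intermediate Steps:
Z = 18 (Z = -12 + 30 = 18)
X(Y) = 18
x(T) = 49 (x(T) = (-7)² = 49)
√(x(-36) + X(9)) = √(49 + 18) = √67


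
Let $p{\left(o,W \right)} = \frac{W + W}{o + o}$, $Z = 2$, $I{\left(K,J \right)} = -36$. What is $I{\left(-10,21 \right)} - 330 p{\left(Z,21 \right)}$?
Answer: $-3501$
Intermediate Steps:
$p{\left(o,W \right)} = \frac{W}{o}$ ($p{\left(o,W \right)} = \frac{2 W}{2 o} = 2 W \frac{1}{2 o} = \frac{W}{o}$)
$I{\left(-10,21 \right)} - 330 p{\left(Z,21 \right)} = -36 - 330 \cdot \frac{21}{2} = -36 - 330 \cdot 21 \cdot \frac{1}{2} = -36 - 3465 = -3501$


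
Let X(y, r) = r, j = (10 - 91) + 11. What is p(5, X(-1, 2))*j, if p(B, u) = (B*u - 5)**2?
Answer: -1750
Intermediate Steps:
j = -70 (j = -81 + 11 = -70)
p(B, u) = (-5 + B*u)**2
p(5, X(-1, 2))*j = (-5 + 5*2)**2*(-70) = (-5 + 10)**2*(-70) = 5**2*(-70) = 25*(-70) = -1750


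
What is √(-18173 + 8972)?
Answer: I*√9201 ≈ 95.922*I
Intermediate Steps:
√(-18173 + 8972) = √(-9201) = I*√9201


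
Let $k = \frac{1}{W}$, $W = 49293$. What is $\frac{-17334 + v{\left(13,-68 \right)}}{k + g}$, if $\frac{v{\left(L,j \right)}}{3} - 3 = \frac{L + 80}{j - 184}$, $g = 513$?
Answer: $- \frac{23913562383}{708044680} \approx -33.774$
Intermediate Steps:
$v{\left(L,j \right)} = 9 + \frac{3 \left(80 + L\right)}{-184 + j}$ ($v{\left(L,j \right)} = 9 + 3 \frac{L + 80}{j - 184} = 9 + 3 \frac{80 + L}{-184 + j} = 9 + \frac{3 \left(80 + L\right)}{-184 + j}$)
$k = \frac{1}{49293} \approx 2.0287 \cdot 10^{-5}$
$\frac{-17334 + v{\left(13,-68 \right)}}{k + g} = \frac{-17334 + \frac{3 \left(-472 + 13 + 3 \left(-68\right)\right)}{-184 - 68}}{\frac{1}{49293} + 513} = \frac{-17334 + \frac{3 \left(-472 + 13 - 204\right)}{-252}}{\frac{25287310}{49293}} = \left(-17334 + 3 \left(- \frac{1}{252}\right) \left(-663\right)\right) \frac{49293}{25287310} = \left(-17334 + \frac{221}{28}\right) \frac{49293}{25287310} = \left(- \frac{485131}{28}\right) \frac{49293}{25287310} = - \frac{23913562383}{708044680}$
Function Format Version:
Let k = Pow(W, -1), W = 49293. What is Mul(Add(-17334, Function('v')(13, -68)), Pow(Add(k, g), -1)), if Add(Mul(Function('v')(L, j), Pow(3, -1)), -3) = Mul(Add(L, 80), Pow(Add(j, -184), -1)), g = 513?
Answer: Rational(-23913562383, 708044680) ≈ -33.774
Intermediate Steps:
Function('v')(L, j) = Add(9, Mul(3, Pow(Add(-184, j), -1), Add(80, L))) (Function('v')(L, j) = Add(9, Mul(3, Mul(Add(L, 80), Pow(Add(j, -184), -1)))) = Add(9, Mul(3, Mul(Add(80, L), Pow(Add(-184, j), -1)))) = Add(9, Mul(3, Mul(Pow(Add(-184, j), -1), Add(80, L)))) = Add(9, Mul(3, Pow(Add(-184, j), -1), Add(80, L))))
k = Rational(1, 49293) (k = Pow(49293, -1) = Rational(1, 49293) ≈ 2.0287e-5)
Mul(Add(-17334, Function('v')(13, -68)), Pow(Add(k, g), -1)) = Mul(Add(-17334, Mul(3, Pow(Add(-184, -68), -1), Add(-472, 13, Mul(3, -68)))), Pow(Add(Rational(1, 49293), 513), -1)) = Mul(Add(-17334, Mul(3, Pow(-252, -1), Add(-472, 13, -204))), Pow(Rational(25287310, 49293), -1)) = Mul(Add(-17334, Mul(3, Rational(-1, 252), -663)), Rational(49293, 25287310)) = Mul(Add(-17334, Rational(221, 28)), Rational(49293, 25287310)) = Mul(Rational(-485131, 28), Rational(49293, 25287310)) = Rational(-23913562383, 708044680)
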